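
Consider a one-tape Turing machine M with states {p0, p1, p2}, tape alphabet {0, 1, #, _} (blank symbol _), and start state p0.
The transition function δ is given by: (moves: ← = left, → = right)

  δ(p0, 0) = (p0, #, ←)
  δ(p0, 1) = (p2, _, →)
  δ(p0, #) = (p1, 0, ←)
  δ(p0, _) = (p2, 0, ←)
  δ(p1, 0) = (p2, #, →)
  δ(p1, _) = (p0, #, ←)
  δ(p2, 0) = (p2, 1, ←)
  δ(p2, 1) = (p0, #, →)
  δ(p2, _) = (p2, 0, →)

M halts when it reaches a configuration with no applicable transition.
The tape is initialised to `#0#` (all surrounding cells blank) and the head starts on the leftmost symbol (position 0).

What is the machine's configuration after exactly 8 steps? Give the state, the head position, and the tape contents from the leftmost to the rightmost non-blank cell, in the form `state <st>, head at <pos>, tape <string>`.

state p0, head at -2, tape 0#1#00#

p0 | ____[#]0#   read # → write 0, move ←, go to p1
p1 | ___[_]00#   read _ → write #, move ←, go to p0
p0 | __[_]#00#   read _ → write 0, move ←, go to p2
p2 | _[_]0#00#   read _ → write 0, move →, go to p2
p2 | _0[0]#00#   read 0 → write 1, move ←, go to p2
p2 | _[0]1#00#   read 0 → write 1, move ←, go to p2
p2 | [_]11#00#   read _ → write 0, move →, go to p2
p2 | 0[1]1#00#   read 1 → write #, move →, go to p0
p0 | 0#[1]#00#
After 8 steps: state p0, head at -2, tape 0#1#00#.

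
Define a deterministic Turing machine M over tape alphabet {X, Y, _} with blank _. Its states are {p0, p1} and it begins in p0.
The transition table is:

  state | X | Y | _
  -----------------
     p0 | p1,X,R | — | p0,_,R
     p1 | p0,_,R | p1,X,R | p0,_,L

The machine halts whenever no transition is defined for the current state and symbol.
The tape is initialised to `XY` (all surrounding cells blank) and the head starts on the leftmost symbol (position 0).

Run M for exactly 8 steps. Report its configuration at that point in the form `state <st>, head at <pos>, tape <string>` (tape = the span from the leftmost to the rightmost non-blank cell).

state=p0 head=0 tape=[X]Y_   (p0,X)→(p1,X,R)
state=p1 head=1 tape=X[Y]_   (p1,Y)→(p1,X,R)
state=p1 head=2 tape=XX[_]   (p1,_)→(p0,_,L)
state=p0 head=1 tape=X[X]_   (p0,X)→(p1,X,R)
state=p1 head=2 tape=XX[_]   (p1,_)→(p0,_,L)
state=p0 head=1 tape=X[X]_   (p0,X)→(p1,X,R)
state=p1 head=2 tape=XX[_]   (p1,_)→(p0,_,L)
state=p0 head=1 tape=X[X]_   (p0,X)→(p1,X,R)
state=p1 head=2 tape=XX[_]
After 8 steps: state p1, head at 2, tape XX.

state p1, head at 2, tape XX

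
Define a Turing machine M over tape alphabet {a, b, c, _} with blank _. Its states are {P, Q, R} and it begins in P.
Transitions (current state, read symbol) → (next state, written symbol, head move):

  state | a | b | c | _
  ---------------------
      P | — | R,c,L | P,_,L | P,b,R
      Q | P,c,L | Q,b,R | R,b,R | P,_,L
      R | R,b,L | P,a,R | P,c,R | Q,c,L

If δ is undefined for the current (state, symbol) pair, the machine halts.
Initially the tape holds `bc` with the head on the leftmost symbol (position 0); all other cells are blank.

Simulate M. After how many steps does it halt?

P | ___[b]c   read b → write c, move L, go to R
R | __[_]cc   read _ → write c, move L, go to Q
Q | _[_]ccc   read _ → write _, move L, go to P
P | [_]_ccc   read _ → write b, move R, go to P
P | b[_]ccc   read _ → write b, move R, go to P
P | bb[c]cc   read c → write _, move L, go to P
P | b[b]_cc   read b → write c, move L, go to R
R | [b]c_cc   read b → write a, move R, go to P
P | a[c]_cc   read c → write _, move L, go to P
P | [a]__cc
M halts after 9 transitions.

9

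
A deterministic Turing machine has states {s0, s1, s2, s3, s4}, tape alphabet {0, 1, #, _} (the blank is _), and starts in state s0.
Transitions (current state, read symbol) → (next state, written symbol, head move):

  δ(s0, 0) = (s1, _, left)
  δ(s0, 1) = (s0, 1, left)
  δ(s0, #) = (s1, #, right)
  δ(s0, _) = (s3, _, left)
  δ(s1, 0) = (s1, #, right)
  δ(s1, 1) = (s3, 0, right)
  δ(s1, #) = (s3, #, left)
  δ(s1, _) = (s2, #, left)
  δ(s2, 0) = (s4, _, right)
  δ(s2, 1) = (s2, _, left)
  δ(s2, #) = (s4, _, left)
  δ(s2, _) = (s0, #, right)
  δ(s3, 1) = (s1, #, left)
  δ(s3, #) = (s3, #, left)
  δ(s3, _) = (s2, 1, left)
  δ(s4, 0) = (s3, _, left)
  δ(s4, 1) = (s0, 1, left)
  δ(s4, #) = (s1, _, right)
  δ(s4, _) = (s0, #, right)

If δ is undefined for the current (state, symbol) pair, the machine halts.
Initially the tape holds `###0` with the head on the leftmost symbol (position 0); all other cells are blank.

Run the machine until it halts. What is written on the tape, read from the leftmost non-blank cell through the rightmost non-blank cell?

s0 | __[#]##0   read # → write #, move right, go to s1
s1 | __#[#]#0   read # → write #, move left, go to s3
s3 | __[#]##0   read # → write #, move left, go to s3
s3 | _[_]###0   read _ → write 1, move left, go to s2
s2 | [_]1###0   read _ → write #, move right, go to s0
s0 | #[1]###0   read 1 → write 1, move left, go to s0
s0 | [#]1###0   read # → write #, move right, go to s1
s1 | #[1]###0   read 1 → write 0, move right, go to s3
s3 | #0[#]##0   read # → write #, move left, go to s3
s3 | #[0]###0
The non-blank tape span at halt is #0###0.

#0###0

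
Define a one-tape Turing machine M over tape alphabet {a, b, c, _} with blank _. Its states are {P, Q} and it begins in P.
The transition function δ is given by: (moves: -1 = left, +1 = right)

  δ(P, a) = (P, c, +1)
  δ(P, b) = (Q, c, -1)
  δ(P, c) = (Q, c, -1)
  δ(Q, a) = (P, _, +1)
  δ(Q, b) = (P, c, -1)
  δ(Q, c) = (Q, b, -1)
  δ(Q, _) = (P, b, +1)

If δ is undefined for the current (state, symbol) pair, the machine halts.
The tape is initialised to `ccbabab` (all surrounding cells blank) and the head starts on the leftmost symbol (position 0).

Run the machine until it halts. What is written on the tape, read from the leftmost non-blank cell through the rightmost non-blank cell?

P | __[c]cbabab   read c → write c, move -1, go to Q
Q | _[_]ccbabab   read _ → write b, move +1, go to P
P | _b[c]cbabab   read c → write c, move -1, go to Q
Q | _[b]ccbabab   read b → write c, move -1, go to P
P | [_]cccbabab
The non-blank tape span at halt is cccbabab.

cccbabab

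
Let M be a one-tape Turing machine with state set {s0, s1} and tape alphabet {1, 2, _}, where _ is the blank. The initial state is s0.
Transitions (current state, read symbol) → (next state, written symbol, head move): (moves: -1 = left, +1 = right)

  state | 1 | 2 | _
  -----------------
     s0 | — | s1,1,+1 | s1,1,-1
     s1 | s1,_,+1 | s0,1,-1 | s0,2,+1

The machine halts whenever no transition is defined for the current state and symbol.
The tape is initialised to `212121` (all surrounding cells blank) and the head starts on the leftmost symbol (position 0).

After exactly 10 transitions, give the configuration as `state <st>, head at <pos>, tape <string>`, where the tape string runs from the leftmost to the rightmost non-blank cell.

state s1, head at 2, tape 111

s0 | [2]12121   read 2 → write 1, move +1, go to s1
s1 | 1[1]2121   read 1 → write _, move +1, go to s1
s1 | 1_[2]121   read 2 → write 1, move -1, go to s0
s0 | 1[_]1121   read _ → write 1, move -1, go to s1
s1 | [1]11121   read 1 → write _, move +1, go to s1
s1 | _[1]1121   read 1 → write _, move +1, go to s1
s1 | __[1]121   read 1 → write _, move +1, go to s1
s1 | ___[1]21   read 1 → write _, move +1, go to s1
s1 | ____[2]1   read 2 → write 1, move -1, go to s0
s0 | ___[_]11   read _ → write 1, move -1, go to s1
s1 | __[_]111
After 10 steps: state s1, head at 2, tape 111.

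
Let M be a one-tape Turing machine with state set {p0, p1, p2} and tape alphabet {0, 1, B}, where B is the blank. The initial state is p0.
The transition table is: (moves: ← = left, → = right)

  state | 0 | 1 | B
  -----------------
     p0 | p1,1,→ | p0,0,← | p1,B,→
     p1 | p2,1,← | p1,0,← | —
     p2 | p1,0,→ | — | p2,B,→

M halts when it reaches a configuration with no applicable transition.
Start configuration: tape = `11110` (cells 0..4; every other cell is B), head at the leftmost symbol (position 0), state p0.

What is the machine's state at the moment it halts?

p2

state=p0 head=0 tape=B[1]1110   (p0,1)→(p0,0,←)
state=p0 head=-1 tape=[B]01110   (p0,B)→(p1,B,→)
state=p1 head=0 tape=B[0]1110   (p1,0)→(p2,1,←)
state=p2 head=-1 tape=[B]11110   (p2,B)→(p2,B,→)
state=p2 head=0 tape=B[1]1110
No transition is defined for (p2, 1); M halts in state p2.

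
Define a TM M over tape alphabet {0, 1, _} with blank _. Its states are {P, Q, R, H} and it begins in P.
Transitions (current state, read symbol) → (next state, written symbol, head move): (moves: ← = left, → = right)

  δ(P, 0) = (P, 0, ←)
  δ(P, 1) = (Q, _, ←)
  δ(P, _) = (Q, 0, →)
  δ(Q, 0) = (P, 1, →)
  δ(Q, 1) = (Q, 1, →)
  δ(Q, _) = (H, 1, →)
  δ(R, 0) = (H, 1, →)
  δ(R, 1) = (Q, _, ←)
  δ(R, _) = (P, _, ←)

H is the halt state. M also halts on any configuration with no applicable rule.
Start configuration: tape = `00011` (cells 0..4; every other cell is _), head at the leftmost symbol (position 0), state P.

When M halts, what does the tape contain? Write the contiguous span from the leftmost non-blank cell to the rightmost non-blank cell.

110111

P | _[0]0011   read 0 → write 0, move ←, go to P
P | [_]00011   read _ → write 0, move →, go to Q
Q | 0[0]0011   read 0 → write 1, move →, go to P
P | 01[0]011   read 0 → write 0, move ←, go to P
P | 0[1]0011   read 1 → write _, move ←, go to Q
Q | [0]_0011   read 0 → write 1, move →, go to P
P | 1[_]0011   read _ → write 0, move →, go to Q
Q | 10[0]011   read 0 → write 1, move →, go to P
P | 101[0]11   read 0 → write 0, move ←, go to P
P | 10[1]011   read 1 → write _, move ←, go to Q
Q | 1[0]_011   read 0 → write 1, move →, go to P
P | 11[_]011   read _ → write 0, move →, go to Q
Q | 110[0]11   read 0 → write 1, move →, go to P
P | 1101[1]1   read 1 → write _, move ←, go to Q
Q | 110[1]_1   read 1 → write 1, move →, go to Q
Q | 1101[_]1   read _ → write 1, move →, go to H
H | 11011[1]
The non-blank tape span at halt is 110111.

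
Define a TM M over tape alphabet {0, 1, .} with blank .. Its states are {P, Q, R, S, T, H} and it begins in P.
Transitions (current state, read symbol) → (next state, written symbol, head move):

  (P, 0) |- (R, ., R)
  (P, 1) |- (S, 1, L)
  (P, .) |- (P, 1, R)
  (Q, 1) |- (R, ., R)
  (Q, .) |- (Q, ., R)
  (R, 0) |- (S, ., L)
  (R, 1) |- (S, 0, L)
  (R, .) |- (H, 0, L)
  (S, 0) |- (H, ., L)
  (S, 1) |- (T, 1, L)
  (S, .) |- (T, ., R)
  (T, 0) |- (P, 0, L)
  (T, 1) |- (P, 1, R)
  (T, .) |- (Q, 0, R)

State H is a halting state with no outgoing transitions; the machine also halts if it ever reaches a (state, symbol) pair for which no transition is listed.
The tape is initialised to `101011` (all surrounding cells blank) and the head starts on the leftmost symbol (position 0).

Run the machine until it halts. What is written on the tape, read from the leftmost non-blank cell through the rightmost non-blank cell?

P | .[1]01011.   read 1 → write 1, move L, go to S
S | [.]101011.   read . → write ., move R, go to T
T | .[1]01011.   read 1 → write 1, move R, go to P
P | .1[0]1011.   read 0 → write ., move R, go to R
R | .1.[1]011.   read 1 → write 0, move L, go to S
S | .1[.]0011.   read . → write ., move R, go to T
T | .1.[0]011.   read 0 → write 0, move L, go to P
P | .1[.]0011.   read . → write 1, move R, go to P
P | .11[0]011.   read 0 → write ., move R, go to R
R | .11.[0]11.   read 0 → write ., move L, go to S
S | .11[.].11.   read . → write ., move R, go to T
T | .11.[.]11.   read . → write 0, move R, go to Q
Q | .11.0[1]1.   read 1 → write ., move R, go to R
R | .11.0.[1].   read 1 → write 0, move L, go to S
S | .11.0[.]0.   read . → write ., move R, go to T
T | .11.0.[0].   read 0 → write 0, move L, go to P
P | .11.0[.]0.   read . → write 1, move R, go to P
P | .11.01[0].   read 0 → write ., move R, go to R
R | .11.01.[.]   read . → write 0, move L, go to H
H | .11.01[.]0
The non-blank tape span at halt is 11.01.0.

11.01.0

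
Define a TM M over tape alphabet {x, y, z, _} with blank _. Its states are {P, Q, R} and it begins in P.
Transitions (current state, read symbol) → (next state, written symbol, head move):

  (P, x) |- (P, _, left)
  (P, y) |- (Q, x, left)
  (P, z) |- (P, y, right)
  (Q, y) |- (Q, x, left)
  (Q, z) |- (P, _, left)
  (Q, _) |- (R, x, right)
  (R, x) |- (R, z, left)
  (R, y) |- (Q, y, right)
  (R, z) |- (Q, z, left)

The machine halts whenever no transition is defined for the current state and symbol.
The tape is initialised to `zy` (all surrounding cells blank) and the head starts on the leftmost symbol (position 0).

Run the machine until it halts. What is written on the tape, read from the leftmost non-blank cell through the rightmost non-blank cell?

zzx

state=P head=0 tape=__[z]y   (P,z)→(P,y,right)
state=P head=1 tape=__y[y]   (P,y)→(Q,x,left)
state=Q head=0 tape=__[y]x   (Q,y)→(Q,x,left)
state=Q head=-1 tape=_[_]xx   (Q,_)→(R,x,right)
state=R head=0 tape=_x[x]x   (R,x)→(R,z,left)
state=R head=-1 tape=_[x]zx   (R,x)→(R,z,left)
state=R head=-2 tape=[_]zzx
The non-blank tape span at halt is zzx.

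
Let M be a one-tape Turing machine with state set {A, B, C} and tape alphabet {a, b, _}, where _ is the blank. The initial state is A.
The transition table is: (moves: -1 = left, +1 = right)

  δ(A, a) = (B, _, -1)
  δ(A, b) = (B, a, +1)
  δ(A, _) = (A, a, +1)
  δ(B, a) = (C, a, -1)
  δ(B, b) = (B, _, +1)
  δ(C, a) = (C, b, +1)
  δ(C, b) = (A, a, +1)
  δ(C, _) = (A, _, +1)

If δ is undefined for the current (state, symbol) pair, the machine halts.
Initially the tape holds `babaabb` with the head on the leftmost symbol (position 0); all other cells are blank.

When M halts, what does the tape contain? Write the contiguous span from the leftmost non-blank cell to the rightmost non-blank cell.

abb

A | _[b]abaabb   read b → write a, move +1, go to B
B | _a[a]baabb   read a → write a, move -1, go to C
C | _[a]abaabb   read a → write b, move +1, go to C
C | _b[a]baabb   read a → write b, move +1, go to C
C | _bb[b]aabb   read b → write a, move +1, go to A
A | _bba[a]abb   read a → write _, move -1, go to B
B | _bb[a]_abb   read a → write a, move -1, go to C
C | _b[b]a_abb   read b → write a, move +1, go to A
A | _ba[a]_abb   read a → write _, move -1, go to B
B | _b[a]__abb   read a → write a, move -1, go to C
C | _[b]a__abb   read b → write a, move +1, go to A
A | _a[a]__abb   read a → write _, move -1, go to B
B | _[a]___abb   read a → write a, move -1, go to C
C | [_]a___abb   read _ → write _, move +1, go to A
A | _[a]___abb   read a → write _, move -1, go to B
B | [_]____abb
The non-blank tape span at halt is abb.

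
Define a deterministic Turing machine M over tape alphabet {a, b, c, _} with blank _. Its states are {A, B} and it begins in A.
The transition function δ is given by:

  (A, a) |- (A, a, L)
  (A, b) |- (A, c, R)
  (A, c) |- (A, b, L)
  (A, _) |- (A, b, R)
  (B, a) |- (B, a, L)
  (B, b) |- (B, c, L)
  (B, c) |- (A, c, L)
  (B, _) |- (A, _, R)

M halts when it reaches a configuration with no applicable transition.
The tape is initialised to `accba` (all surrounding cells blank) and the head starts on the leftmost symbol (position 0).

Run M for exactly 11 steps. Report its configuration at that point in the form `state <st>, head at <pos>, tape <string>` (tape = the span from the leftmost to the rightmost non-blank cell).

state A, head at -1, tape cbaccba

state=A head=0 tape=__[a]ccba   (A,a)→(A,a,L)
state=A head=-1 tape=_[_]accba   (A,_)→(A,b,R)
state=A head=0 tape=_b[a]ccba   (A,a)→(A,a,L)
state=A head=-1 tape=_[b]accba   (A,b)→(A,c,R)
state=A head=0 tape=_c[a]ccba   (A,a)→(A,a,L)
state=A head=-1 tape=_[c]accba   (A,c)→(A,b,L)
state=A head=-2 tape=[_]baccba   (A,_)→(A,b,R)
state=A head=-1 tape=b[b]accba   (A,b)→(A,c,R)
state=A head=0 tape=bc[a]ccba   (A,a)→(A,a,L)
state=A head=-1 tape=b[c]accba   (A,c)→(A,b,L)
state=A head=-2 tape=[b]baccba   (A,b)→(A,c,R)
state=A head=-1 tape=c[b]accba
After 11 steps: state A, head at -1, tape cbaccba.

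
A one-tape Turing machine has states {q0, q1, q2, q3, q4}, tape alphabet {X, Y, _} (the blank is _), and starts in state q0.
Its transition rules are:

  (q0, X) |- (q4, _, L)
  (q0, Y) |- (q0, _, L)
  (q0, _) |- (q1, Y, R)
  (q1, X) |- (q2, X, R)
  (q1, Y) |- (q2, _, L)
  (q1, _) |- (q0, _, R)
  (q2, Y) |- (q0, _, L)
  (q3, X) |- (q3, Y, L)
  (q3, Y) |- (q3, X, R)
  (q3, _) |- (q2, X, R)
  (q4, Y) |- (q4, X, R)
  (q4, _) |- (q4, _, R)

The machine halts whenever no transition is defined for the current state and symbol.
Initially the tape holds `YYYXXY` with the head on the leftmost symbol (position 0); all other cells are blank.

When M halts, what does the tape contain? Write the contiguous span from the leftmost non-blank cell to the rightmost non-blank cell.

YYY__XY

state=q0 head=0 tape=_[Y]YYXXY   (q0,Y)→(q0,_,L)
state=q0 head=-1 tape=[_]_YYXXY   (q0,_)→(q1,Y,R)
state=q1 head=0 tape=Y[_]YYXXY   (q1,_)→(q0,_,R)
state=q0 head=1 tape=Y_[Y]YXXY   (q0,Y)→(q0,_,L)
state=q0 head=0 tape=Y[_]_YXXY   (q0,_)→(q1,Y,R)
state=q1 head=1 tape=YY[_]YXXY   (q1,_)→(q0,_,R)
state=q0 head=2 tape=YY_[Y]XXY   (q0,Y)→(q0,_,L)
state=q0 head=1 tape=YY[_]_XXY   (q0,_)→(q1,Y,R)
state=q1 head=2 tape=YYY[_]XXY   (q1,_)→(q0,_,R)
state=q0 head=3 tape=YYY_[X]XY   (q0,X)→(q4,_,L)
state=q4 head=2 tape=YYY[_]_XY   (q4,_)→(q4,_,R)
state=q4 head=3 tape=YYY_[_]XY   (q4,_)→(q4,_,R)
state=q4 head=4 tape=YYY__[X]Y
The non-blank tape span at halt is YYY__XY.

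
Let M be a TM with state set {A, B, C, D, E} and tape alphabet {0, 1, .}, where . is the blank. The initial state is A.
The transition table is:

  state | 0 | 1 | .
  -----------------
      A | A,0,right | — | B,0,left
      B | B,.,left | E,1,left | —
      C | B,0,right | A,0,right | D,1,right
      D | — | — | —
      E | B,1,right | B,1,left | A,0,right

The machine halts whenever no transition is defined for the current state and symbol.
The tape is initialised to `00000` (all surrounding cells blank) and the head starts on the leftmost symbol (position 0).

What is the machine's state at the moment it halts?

B

A | .[0]0000.   read 0 → write 0, move right, go to A
A | .0[0]000.   read 0 → write 0, move right, go to A
A | .00[0]00.   read 0 → write 0, move right, go to A
A | .000[0]0.   read 0 → write 0, move right, go to A
A | .0000[0].   read 0 → write 0, move right, go to A
A | .00000[.]   read . → write 0, move left, go to B
B | .0000[0]0   read 0 → write ., move left, go to B
B | .000[0].0   read 0 → write ., move left, go to B
B | .00[0]..0   read 0 → write ., move left, go to B
B | .0[0]...0   read 0 → write ., move left, go to B
B | .[0]....0   read 0 → write ., move left, go to B
B | [.].....0
No transition is defined for (B, .); M halts in state B.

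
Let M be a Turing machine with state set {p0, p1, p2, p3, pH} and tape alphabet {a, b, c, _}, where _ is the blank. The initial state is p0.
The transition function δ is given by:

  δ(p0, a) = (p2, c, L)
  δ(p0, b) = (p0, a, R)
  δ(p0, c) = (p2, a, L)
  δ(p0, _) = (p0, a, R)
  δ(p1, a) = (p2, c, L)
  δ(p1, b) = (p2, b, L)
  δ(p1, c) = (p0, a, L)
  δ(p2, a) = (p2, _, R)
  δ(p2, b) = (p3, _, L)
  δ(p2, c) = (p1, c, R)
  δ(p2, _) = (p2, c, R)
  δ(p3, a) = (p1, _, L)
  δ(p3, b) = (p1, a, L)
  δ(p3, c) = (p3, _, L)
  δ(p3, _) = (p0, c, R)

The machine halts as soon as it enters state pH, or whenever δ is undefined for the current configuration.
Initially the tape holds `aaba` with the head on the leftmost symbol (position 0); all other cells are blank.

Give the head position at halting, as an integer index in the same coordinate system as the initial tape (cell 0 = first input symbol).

4

state=p0 head=0 tape=__[a]aba_   (p0,a)→(p2,c,L)
state=p2 head=-1 tape=_[_]caba_   (p2,_)→(p2,c,R)
state=p2 head=0 tape=_c[c]aba_   (p2,c)→(p1,c,R)
state=p1 head=1 tape=_cc[a]ba_   (p1,a)→(p2,c,L)
state=p2 head=0 tape=_c[c]cba_   (p2,c)→(p1,c,R)
state=p1 head=1 tape=_cc[c]ba_   (p1,c)→(p0,a,L)
state=p0 head=0 tape=_c[c]aba_   (p0,c)→(p2,a,L)
state=p2 head=-1 tape=_[c]aaba_   (p2,c)→(p1,c,R)
state=p1 head=0 tape=_c[a]aba_   (p1,a)→(p2,c,L)
state=p2 head=-1 tape=_[c]caba_   (p2,c)→(p1,c,R)
state=p1 head=0 tape=_c[c]aba_   (p1,c)→(p0,a,L)
state=p0 head=-1 tape=_[c]aaba_   (p0,c)→(p2,a,L)
state=p2 head=-2 tape=[_]aaaba_   (p2,_)→(p2,c,R)
state=p2 head=-1 tape=c[a]aaba_   (p2,a)→(p2,_,R)
state=p2 head=0 tape=c_[a]aba_   (p2,a)→(p2,_,R)
state=p2 head=1 tape=c__[a]ba_   (p2,a)→(p2,_,R)
state=p2 head=2 tape=c___[b]a_   (p2,b)→(p3,_,L)
state=p3 head=1 tape=c__[_]_a_   (p3,_)→(p0,c,R)
state=p0 head=2 tape=c__c[_]a_   (p0,_)→(p0,a,R)
state=p0 head=3 tape=c__ca[a]_   (p0,a)→(p2,c,L)
state=p2 head=2 tape=c__c[a]c_   (p2,a)→(p2,_,R)
state=p2 head=3 tape=c__c_[c]_   (p2,c)→(p1,c,R)
state=p1 head=4 tape=c__c_c[_]
At halt the head is at cell 4.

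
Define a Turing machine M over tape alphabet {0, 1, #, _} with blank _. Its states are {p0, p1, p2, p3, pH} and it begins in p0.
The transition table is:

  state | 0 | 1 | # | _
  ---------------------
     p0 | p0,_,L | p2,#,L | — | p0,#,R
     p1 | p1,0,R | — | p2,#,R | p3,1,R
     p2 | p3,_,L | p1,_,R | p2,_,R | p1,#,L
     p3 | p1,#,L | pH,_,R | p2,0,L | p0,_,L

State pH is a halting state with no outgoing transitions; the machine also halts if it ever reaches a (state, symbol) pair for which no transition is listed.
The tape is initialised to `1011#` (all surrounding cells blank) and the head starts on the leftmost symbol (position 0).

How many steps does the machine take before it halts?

state=p0 head=0 tape=___[1]011#   (p0,1)→(p2,#,L)
state=p2 head=-1 tape=__[_]#011#   (p2,_)→(p1,#,L)
state=p1 head=-2 tape=_[_]##011#   (p1,_)→(p3,1,R)
state=p3 head=-1 tape=_1[#]#011#   (p3,#)→(p2,0,L)
state=p2 head=-2 tape=_[1]0#011#   (p2,1)→(p1,_,R)
state=p1 head=-1 tape=__[0]#011#   (p1,0)→(p1,0,R)
state=p1 head=0 tape=__0[#]011#   (p1,#)→(p2,#,R)
state=p2 head=1 tape=__0#[0]11#   (p2,0)→(p3,_,L)
state=p3 head=0 tape=__0[#]_11#   (p3,#)→(p2,0,L)
state=p2 head=-1 tape=__[0]0_11#   (p2,0)→(p3,_,L)
state=p3 head=-2 tape=_[_]_0_11#   (p3,_)→(p0,_,L)
state=p0 head=-3 tape=[_]__0_11#   (p0,_)→(p0,#,R)
state=p0 head=-2 tape=#[_]_0_11#   (p0,_)→(p0,#,R)
state=p0 head=-1 tape=##[_]0_11#   (p0,_)→(p0,#,R)
state=p0 head=0 tape=###[0]_11#   (p0,0)→(p0,_,L)
state=p0 head=-1 tape=##[#]__11#
M halts after 15 transitions.

15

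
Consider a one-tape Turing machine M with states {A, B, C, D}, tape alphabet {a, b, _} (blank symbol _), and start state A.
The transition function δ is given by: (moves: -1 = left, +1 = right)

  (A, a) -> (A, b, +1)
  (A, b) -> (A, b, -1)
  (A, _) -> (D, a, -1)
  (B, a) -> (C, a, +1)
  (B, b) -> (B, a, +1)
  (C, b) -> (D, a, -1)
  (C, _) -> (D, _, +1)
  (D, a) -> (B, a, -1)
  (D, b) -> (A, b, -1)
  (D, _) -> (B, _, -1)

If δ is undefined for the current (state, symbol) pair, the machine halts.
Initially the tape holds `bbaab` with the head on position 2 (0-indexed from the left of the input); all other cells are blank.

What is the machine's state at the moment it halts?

B

state=A head=2 tape=___bb[a]ab   (A,a)→(A,b,+1)
state=A head=3 tape=___bbb[a]b   (A,a)→(A,b,+1)
state=A head=4 tape=___bbbb[b]   (A,b)→(A,b,-1)
state=A head=3 tape=___bbb[b]b   (A,b)→(A,b,-1)
state=A head=2 tape=___bb[b]bb   (A,b)→(A,b,-1)
state=A head=1 tape=___b[b]bbb   (A,b)→(A,b,-1)
state=A head=0 tape=___[b]bbbb   (A,b)→(A,b,-1)
state=A head=-1 tape=__[_]bbbbb   (A,_)→(D,a,-1)
state=D head=-2 tape=_[_]abbbbb   (D,_)→(B,_,-1)
state=B head=-3 tape=[_]_abbbbb
No transition is defined for (B, _); M halts in state B.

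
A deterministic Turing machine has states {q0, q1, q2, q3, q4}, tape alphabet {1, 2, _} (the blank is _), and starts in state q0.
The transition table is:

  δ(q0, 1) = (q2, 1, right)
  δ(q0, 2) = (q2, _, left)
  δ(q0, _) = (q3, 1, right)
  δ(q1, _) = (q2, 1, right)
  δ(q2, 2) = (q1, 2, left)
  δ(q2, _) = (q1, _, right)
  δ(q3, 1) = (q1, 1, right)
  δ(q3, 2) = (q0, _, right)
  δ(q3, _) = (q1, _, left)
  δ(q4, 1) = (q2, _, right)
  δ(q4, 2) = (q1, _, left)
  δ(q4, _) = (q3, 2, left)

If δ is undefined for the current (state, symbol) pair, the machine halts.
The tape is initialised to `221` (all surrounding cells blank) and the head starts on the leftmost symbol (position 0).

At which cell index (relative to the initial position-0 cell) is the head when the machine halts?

state=q0 head=0 tape=_[2]21   (q0,2)→(q2,_,left)
state=q2 head=-1 tape=[_]_21   (q2,_)→(q1,_,right)
state=q1 head=0 tape=_[_]21   (q1,_)→(q2,1,right)
state=q2 head=1 tape=_1[2]1   (q2,2)→(q1,2,left)
state=q1 head=0 tape=_[1]21
At halt the head is at cell 0.

0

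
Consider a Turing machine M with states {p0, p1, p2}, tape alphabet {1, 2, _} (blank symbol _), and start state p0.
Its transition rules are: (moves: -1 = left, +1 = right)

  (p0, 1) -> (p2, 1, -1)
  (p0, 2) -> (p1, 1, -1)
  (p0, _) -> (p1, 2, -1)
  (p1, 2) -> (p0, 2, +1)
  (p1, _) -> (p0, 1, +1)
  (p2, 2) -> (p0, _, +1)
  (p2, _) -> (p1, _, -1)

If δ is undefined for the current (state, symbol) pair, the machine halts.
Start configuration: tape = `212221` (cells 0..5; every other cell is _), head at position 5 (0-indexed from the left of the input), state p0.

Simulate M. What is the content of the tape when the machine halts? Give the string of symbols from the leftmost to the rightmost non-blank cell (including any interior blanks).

state=p0 head=5 tape=21222[1]   (p0,1)→(p2,1,-1)
state=p2 head=4 tape=2122[2]1   (p2,2)→(p0,_,+1)
state=p0 head=5 tape=2122_[1]   (p0,1)→(p2,1,-1)
state=p2 head=4 tape=2122[_]1   (p2,_)→(p1,_,-1)
state=p1 head=3 tape=212[2]_1   (p1,2)→(p0,2,+1)
state=p0 head=4 tape=2122[_]1   (p0,_)→(p1,2,-1)
state=p1 head=3 tape=212[2]21   (p1,2)→(p0,2,+1)
state=p0 head=4 tape=2122[2]1   (p0,2)→(p1,1,-1)
state=p1 head=3 tape=212[2]11   (p1,2)→(p0,2,+1)
state=p0 head=4 tape=2122[1]1   (p0,1)→(p2,1,-1)
state=p2 head=3 tape=212[2]11   (p2,2)→(p0,_,+1)
state=p0 head=4 tape=212_[1]1   (p0,1)→(p2,1,-1)
state=p2 head=3 tape=212[_]11   (p2,_)→(p1,_,-1)
state=p1 head=2 tape=21[2]_11   (p1,2)→(p0,2,+1)
state=p0 head=3 tape=212[_]11   (p0,_)→(p1,2,-1)
state=p1 head=2 tape=21[2]211   (p1,2)→(p0,2,+1)
state=p0 head=3 tape=212[2]11   (p0,2)→(p1,1,-1)
state=p1 head=2 tape=21[2]111   (p1,2)→(p0,2,+1)
state=p0 head=3 tape=212[1]11   (p0,1)→(p2,1,-1)
state=p2 head=2 tape=21[2]111   (p2,2)→(p0,_,+1)
state=p0 head=3 tape=21_[1]11   (p0,1)→(p2,1,-1)
state=p2 head=2 tape=21[_]111   (p2,_)→(p1,_,-1)
state=p1 head=1 tape=2[1]_111
The non-blank tape span at halt is 21_111.

21_111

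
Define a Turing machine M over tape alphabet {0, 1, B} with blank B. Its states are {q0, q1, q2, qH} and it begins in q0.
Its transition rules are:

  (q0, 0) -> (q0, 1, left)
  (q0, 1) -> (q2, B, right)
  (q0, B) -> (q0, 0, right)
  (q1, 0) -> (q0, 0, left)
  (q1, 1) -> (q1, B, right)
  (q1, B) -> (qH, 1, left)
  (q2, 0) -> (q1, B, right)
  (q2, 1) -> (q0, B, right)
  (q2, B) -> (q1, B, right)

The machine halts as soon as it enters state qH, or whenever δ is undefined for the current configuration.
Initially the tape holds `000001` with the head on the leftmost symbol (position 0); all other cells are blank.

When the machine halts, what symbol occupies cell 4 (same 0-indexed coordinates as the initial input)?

B

q0 | B[0]00001B   read 0 → write 1, move left, go to q0
q0 | [B]100001B   read B → write 0, move right, go to q0
q0 | 0[1]00001B   read 1 → write B, move right, go to q2
q2 | 0B[0]0001B   read 0 → write B, move right, go to q1
q1 | 0BB[0]001B   read 0 → write 0, move left, go to q0
q0 | 0B[B]0001B   read B → write 0, move right, go to q0
q0 | 0B0[0]001B   read 0 → write 1, move left, go to q0
q0 | 0B[0]1001B   read 0 → write 1, move left, go to q0
q0 | 0[B]11001B   read B → write 0, move right, go to q0
q0 | 00[1]1001B   read 1 → write B, move right, go to q2
q2 | 00B[1]001B   read 1 → write B, move right, go to q0
q0 | 00BB[0]01B   read 0 → write 1, move left, go to q0
q0 | 00B[B]101B   read B → write 0, move right, go to q0
q0 | 00B0[1]01B   read 1 → write B, move right, go to q2
q2 | 00B0B[0]1B   read 0 → write B, move right, go to q1
q1 | 00B0BB[1]B   read 1 → write B, move right, go to q1
q1 | 00B0BBB[B]   read B → write 1, move left, go to qH
qH | 00B0BB[B]1
Cell 4 holds B when M halts.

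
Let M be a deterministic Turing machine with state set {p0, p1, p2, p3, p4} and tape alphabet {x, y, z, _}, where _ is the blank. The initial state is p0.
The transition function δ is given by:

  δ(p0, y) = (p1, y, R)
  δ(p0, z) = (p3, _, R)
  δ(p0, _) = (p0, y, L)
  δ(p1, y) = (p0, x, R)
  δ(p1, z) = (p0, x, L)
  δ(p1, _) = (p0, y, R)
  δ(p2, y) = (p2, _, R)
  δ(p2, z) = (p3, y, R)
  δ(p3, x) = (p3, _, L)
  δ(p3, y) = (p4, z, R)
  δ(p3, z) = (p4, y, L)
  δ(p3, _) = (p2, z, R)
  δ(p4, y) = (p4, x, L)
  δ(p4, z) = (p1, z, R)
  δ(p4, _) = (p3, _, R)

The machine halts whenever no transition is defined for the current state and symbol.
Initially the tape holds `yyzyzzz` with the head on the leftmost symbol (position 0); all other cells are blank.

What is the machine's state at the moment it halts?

p2

p0 | [y]yzyzzz   read y → write y, move R, go to p1
p1 | y[y]zyzzz   read y → write x, move R, go to p0
p0 | yx[z]yzzz   read z → write _, move R, go to p3
p3 | yx_[y]zzz   read y → write z, move R, go to p4
p4 | yx_z[z]zz   read z → write z, move R, go to p1
p1 | yx_zz[z]z   read z → write x, move L, go to p0
p0 | yx_z[z]xz   read z → write _, move R, go to p3
p3 | yx_z_[x]z   read x → write _, move L, go to p3
p3 | yx_z[_]_z   read _ → write z, move R, go to p2
p2 | yx_zz[_]z
No transition is defined for (p2, _); M halts in state p2.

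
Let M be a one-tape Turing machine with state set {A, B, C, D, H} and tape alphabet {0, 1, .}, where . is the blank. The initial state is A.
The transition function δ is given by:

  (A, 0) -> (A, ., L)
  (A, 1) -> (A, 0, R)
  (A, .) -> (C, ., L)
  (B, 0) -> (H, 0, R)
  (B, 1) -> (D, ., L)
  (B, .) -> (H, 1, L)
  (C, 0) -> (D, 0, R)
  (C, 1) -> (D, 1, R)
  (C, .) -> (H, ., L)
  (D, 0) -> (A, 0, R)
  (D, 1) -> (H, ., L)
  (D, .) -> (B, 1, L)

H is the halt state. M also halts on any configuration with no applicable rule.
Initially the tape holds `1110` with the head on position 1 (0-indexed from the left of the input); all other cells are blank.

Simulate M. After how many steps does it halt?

10

state=A head=1 tape=1[1]10   (A,1)→(A,0,R)
state=A head=2 tape=10[1]0   (A,1)→(A,0,R)
state=A head=3 tape=100[0]   (A,0)→(A,.,L)
state=A head=2 tape=10[0].   (A,0)→(A,.,L)
state=A head=1 tape=1[0]..   (A,0)→(A,.,L)
state=A head=0 tape=[1]...   (A,1)→(A,0,R)
state=A head=1 tape=0[.]..   (A,.)→(C,.,L)
state=C head=0 tape=[0]...   (C,0)→(D,0,R)
state=D head=1 tape=0[.]..   (D,.)→(B,1,L)
state=B head=0 tape=[0]1..   (B,0)→(H,0,R)
state=H head=1 tape=0[1]..
M halts after 10 transitions.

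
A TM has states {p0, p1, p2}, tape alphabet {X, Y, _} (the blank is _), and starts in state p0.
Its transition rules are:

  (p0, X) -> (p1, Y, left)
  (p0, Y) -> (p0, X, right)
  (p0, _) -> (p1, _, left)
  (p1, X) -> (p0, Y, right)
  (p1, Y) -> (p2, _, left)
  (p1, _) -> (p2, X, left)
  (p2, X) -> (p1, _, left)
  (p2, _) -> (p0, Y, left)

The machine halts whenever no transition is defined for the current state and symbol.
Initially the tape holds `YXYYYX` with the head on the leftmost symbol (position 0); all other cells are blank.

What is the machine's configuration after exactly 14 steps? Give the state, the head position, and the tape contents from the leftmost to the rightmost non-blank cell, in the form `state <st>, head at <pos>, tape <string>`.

state p2, head at 4, tape YXXXY

p0 | [Y]XYYYX_   read Y → write X, move right, go to p0
p0 | X[X]YYYX_   read X → write Y, move left, go to p1
p1 | [X]YYYYX_   read X → write Y, move right, go to p0
p0 | Y[Y]YYYX_   read Y → write X, move right, go to p0
p0 | YX[Y]YYX_   read Y → write X, move right, go to p0
p0 | YXX[Y]YX_   read Y → write X, move right, go to p0
p0 | YXXX[Y]X_   read Y → write X, move right, go to p0
p0 | YXXXX[X]_   read X → write Y, move left, go to p1
p1 | YXXX[X]Y_   read X → write Y, move right, go to p0
p0 | YXXXY[Y]_   read Y → write X, move right, go to p0
p0 | YXXXYX[_]   read _ → write _, move left, go to p1
p1 | YXXXY[X]_   read X → write Y, move right, go to p0
p0 | YXXXYY[_]   read _ → write _, move left, go to p1
p1 | YXXXY[Y]_   read Y → write _, move left, go to p2
p2 | YXXX[Y]__
After 14 steps: state p2, head at 4, tape YXXXY.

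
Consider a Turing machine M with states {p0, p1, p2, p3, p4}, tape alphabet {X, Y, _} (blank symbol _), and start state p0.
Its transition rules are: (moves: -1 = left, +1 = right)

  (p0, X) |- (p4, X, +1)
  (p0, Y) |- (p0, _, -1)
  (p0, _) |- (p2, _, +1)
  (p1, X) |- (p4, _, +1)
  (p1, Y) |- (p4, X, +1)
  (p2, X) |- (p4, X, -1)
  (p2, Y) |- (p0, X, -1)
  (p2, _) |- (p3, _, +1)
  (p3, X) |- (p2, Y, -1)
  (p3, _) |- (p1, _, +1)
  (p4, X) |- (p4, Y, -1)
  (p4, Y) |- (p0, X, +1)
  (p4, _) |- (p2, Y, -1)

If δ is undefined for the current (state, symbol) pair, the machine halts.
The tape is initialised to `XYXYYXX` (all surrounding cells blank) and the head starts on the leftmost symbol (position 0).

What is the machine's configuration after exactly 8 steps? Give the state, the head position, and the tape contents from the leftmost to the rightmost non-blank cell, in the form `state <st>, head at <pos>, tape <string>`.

p0 | [X]YXYYXX   read X → write X, move +1, go to p4
p4 | X[Y]XYYXX   read Y → write X, move +1, go to p0
p0 | XX[X]YYXX   read X → write X, move +1, go to p4
p4 | XXX[Y]YXX   read Y → write X, move +1, go to p0
p0 | XXXX[Y]XX   read Y → write _, move -1, go to p0
p0 | XXX[X]_XX   read X → write X, move +1, go to p4
p4 | XXXX[_]XX   read _ → write Y, move -1, go to p2
p2 | XXX[X]YXX   read X → write X, move -1, go to p4
p4 | XX[X]XYXX
After 8 steps: state p4, head at 2, tape XXXXYXX.

state p4, head at 2, tape XXXXYXX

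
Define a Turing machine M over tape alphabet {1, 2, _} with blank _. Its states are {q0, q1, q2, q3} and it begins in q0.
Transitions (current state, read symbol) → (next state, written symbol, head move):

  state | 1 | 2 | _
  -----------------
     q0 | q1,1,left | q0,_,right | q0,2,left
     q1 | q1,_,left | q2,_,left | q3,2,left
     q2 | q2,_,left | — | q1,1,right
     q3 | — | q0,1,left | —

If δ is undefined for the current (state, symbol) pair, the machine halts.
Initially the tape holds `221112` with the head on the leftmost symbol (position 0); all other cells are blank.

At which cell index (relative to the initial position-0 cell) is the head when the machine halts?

0

q0 | [2]21112   read 2 → write _, move right, go to q0
q0 | _[2]1112   read 2 → write _, move right, go to q0
q0 | __[1]112   read 1 → write 1, move left, go to q1
q1 | _[_]1112   read _ → write 2, move left, go to q3
q3 | [_]21112
At halt the head is at cell 0.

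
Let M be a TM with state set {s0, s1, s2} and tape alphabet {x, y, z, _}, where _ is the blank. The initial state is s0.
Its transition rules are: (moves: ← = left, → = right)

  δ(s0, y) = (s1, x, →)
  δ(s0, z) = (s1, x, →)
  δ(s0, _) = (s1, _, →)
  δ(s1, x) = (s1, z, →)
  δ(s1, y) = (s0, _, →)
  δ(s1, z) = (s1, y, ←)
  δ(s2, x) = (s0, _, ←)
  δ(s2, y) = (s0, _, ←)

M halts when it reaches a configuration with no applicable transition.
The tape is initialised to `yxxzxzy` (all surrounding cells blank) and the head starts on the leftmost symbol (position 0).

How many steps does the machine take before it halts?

s0 | [y]xxzxzy   read y → write x, move →, go to s1
s1 | x[x]xzxzy   read x → write z, move →, go to s1
s1 | xz[x]zxzy   read x → write z, move →, go to s1
s1 | xzz[z]xzy   read z → write y, move ←, go to s1
s1 | xz[z]yxzy   read z → write y, move ←, go to s1
s1 | x[z]yyxzy   read z → write y, move ←, go to s1
s1 | [x]yyyxzy   read x → write z, move →, go to s1
s1 | z[y]yyxzy   read y → write _, move →, go to s0
s0 | z_[y]yxzy   read y → write x, move →, go to s1
s1 | z_x[y]xzy   read y → write _, move →, go to s0
s0 | z_x_[x]zy
M halts after 10 transitions.

10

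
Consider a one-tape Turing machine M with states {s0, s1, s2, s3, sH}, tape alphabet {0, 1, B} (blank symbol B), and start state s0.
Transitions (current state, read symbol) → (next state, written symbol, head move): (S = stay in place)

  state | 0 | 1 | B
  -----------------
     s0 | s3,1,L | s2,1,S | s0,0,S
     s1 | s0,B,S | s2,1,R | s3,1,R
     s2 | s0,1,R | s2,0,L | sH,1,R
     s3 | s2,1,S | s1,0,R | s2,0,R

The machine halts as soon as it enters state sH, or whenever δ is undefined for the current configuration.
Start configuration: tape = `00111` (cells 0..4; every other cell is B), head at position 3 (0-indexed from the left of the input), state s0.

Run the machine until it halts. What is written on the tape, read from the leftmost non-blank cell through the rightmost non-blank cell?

001011

state=s0 head=3 tape=001[1]1BB   (s0,1)→(s2,1,S)
state=s2 head=3 tape=001[1]1BB   (s2,1)→(s2,0,L)
state=s2 head=2 tape=00[1]01BB   (s2,1)→(s2,0,L)
state=s2 head=1 tape=0[0]001BB   (s2,0)→(s0,1,R)
state=s0 head=2 tape=01[0]01BB   (s0,0)→(s3,1,L)
state=s3 head=1 tape=0[1]101BB   (s3,1)→(s1,0,R)
state=s1 head=2 tape=00[1]01BB   (s1,1)→(s2,1,R)
state=s2 head=3 tape=001[0]1BB   (s2,0)→(s0,1,R)
state=s0 head=4 tape=0011[1]BB   (s0,1)→(s2,1,S)
state=s2 head=4 tape=0011[1]BB   (s2,1)→(s2,0,L)
state=s2 head=3 tape=001[1]0BB   (s2,1)→(s2,0,L)
state=s2 head=2 tape=00[1]00BB   (s2,1)→(s2,0,L)
state=s2 head=1 tape=0[0]000BB   (s2,0)→(s0,1,R)
state=s0 head=2 tape=01[0]00BB   (s0,0)→(s3,1,L)
state=s3 head=1 tape=0[1]100BB   (s3,1)→(s1,0,R)
state=s1 head=2 tape=00[1]00BB   (s1,1)→(s2,1,R)
state=s2 head=3 tape=001[0]0BB   (s2,0)→(s0,1,R)
state=s0 head=4 tape=0011[0]BB   (s0,0)→(s3,1,L)
state=s3 head=3 tape=001[1]1BB   (s3,1)→(s1,0,R)
state=s1 head=4 tape=0010[1]BB   (s1,1)→(s2,1,R)
state=s2 head=5 tape=00101[B]B   (s2,B)→(sH,1,R)
state=sH head=6 tape=001011[B]
The non-blank tape span at halt is 001011.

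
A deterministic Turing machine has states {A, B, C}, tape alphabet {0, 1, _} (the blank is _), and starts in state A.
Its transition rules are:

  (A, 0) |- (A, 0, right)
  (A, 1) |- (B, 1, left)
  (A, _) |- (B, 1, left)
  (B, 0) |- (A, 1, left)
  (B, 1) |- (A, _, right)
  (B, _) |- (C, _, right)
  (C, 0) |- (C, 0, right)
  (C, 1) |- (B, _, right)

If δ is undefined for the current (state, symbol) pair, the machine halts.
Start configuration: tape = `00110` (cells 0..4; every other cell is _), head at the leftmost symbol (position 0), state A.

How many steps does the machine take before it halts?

27

state=A head=0 tape=__[0]0110___   (A,0)→(A,0,right)
state=A head=1 tape=__0[0]110___   (A,0)→(A,0,right)
state=A head=2 tape=__00[1]10___   (A,1)→(B,1,left)
state=B head=1 tape=__0[0]110___   (B,0)→(A,1,left)
state=A head=0 tape=__[0]1110___   (A,0)→(A,0,right)
state=A head=1 tape=__0[1]110___   (A,1)→(B,1,left)
state=B head=0 tape=__[0]1110___   (B,0)→(A,1,left)
state=A head=-1 tape=_[_]11110___   (A,_)→(B,1,left)
state=B head=-2 tape=[_]111110___   (B,_)→(C,_,right)
state=C head=-1 tape=_[1]11110___   (C,1)→(B,_,right)
state=B head=0 tape=__[1]1110___   (B,1)→(A,_,right)
state=A head=1 tape=___[1]110___   (A,1)→(B,1,left)
state=B head=0 tape=__[_]1110___   (B,_)→(C,_,right)
state=C head=1 tape=___[1]110___   (C,1)→(B,_,right)
state=B head=2 tape=____[1]10___   (B,1)→(A,_,right)
state=A head=3 tape=_____[1]0___   (A,1)→(B,1,left)
state=B head=2 tape=____[_]10___   (B,_)→(C,_,right)
state=C head=3 tape=_____[1]0___   (C,1)→(B,_,right)
state=B head=4 tape=______[0]___   (B,0)→(A,1,left)
state=A head=3 tape=_____[_]1___   (A,_)→(B,1,left)
state=B head=2 tape=____[_]11___   (B,_)→(C,_,right)
state=C head=3 tape=_____[1]1___   (C,1)→(B,_,right)
state=B head=4 tape=______[1]___   (B,1)→(A,_,right)
state=A head=5 tape=_______[_]__   (A,_)→(B,1,left)
state=B head=4 tape=______[_]1__   (B,_)→(C,_,right)
state=C head=5 tape=_______[1]__   (C,1)→(B,_,right)
state=B head=6 tape=________[_]_   (B,_)→(C,_,right)
state=C head=7 tape=_________[_]
M halts after 27 transitions.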